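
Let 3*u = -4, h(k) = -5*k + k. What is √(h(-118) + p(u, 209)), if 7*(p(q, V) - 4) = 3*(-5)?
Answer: √23219/7 ≈ 21.768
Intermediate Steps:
h(k) = -4*k
u = -4/3 (u = (⅓)*(-4) = -4/3 ≈ -1.3333)
p(q, V) = 13/7 (p(q, V) = 4 + (3*(-5))/7 = 4 + (⅐)*(-15) = 4 - 15/7 = 13/7)
√(h(-118) + p(u, 209)) = √(-4*(-118) + 13/7) = √(472 + 13/7) = √(3317/7) = √23219/7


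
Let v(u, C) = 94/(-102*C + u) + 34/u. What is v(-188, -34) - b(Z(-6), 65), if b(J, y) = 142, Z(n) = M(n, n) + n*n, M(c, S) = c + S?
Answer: -10957091/77080 ≈ -142.15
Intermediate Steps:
M(c, S) = S + c
v(u, C) = 34/u + 94/(u - 102*C) (v(u, C) = 94/(u - 102*C) + 34/u = 34/u + 94/(u - 102*C))
Z(n) = n**2 + 2*n (Z(n) = (n + n) + n*n = 2*n + n**2 = n**2 + 2*n)
v(-188, -34) - b(Z(-6), 65) = 4*(-32*(-188) + 867*(-34))/(-188*(-1*(-188) + 102*(-34))) - 1*142 = 4*(-1/188)*(6016 - 29478)/(188 - 3468) - 142 = 4*(-1/188)*(-23462)/(-3280) - 142 = 4*(-1/188)*(-1/3280)*(-23462) - 142 = -11731/77080 - 142 = -10957091/77080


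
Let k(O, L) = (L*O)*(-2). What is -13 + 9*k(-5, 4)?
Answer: 347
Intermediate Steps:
k(O, L) = -2*L*O
-13 + 9*k(-5, 4) = -13 + 9*(-2*4*(-5)) = -13 + 9*40 = -13 + 360 = 347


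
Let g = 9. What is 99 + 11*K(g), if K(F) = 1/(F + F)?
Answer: 1793/18 ≈ 99.611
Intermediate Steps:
K(F) = 1/(2*F)
99 + 11*K(g) = 99 + 11*((1/2)/9) = 99 + 11*((1/2)*(1/9)) = 99 + 11*(1/18) = 99 + 11/18 = 1793/18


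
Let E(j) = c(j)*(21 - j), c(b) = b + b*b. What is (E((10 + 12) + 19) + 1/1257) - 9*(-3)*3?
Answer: -43189262/1257 ≈ -34359.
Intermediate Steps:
c(b) = b + b²
E(j) = j*(1 + j)*(21 - j) (E(j) = (j*(1 + j))*(21 - j) = j*(1 + j)*(21 - j))
(E((10 + 12) + 19) + 1/1257) - 9*(-3)*3 = (-((10 + 12) + 19)*(1 + ((10 + 12) + 19))*(-21 + ((10 + 12) + 19)) + 1/1257) - 9*(-3)*3 = (-(22 + 19)*(1 + (22 + 19))*(-21 + (22 + 19)) + 1/1257) + 27*3 = (-1*41*(1 + 41)*(-21 + 41) + 1/1257) + 81 = (-1*41*42*20 + 1/1257) + 81 = (-34440 + 1/1257) + 81 = -43291079/1257 + 81 = -43189262/1257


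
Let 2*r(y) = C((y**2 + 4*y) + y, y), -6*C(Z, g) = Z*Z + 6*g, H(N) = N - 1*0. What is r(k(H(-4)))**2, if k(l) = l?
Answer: 4/9 ≈ 0.44444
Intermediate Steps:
H(N) = N (H(N) = N + 0 = N)
C(Z, g) = -g - Z**2/6 (C(Z, g) = -(Z*Z + 6*g)/6 = -(Z**2 + 6*g)/6 = -g - Z**2/6)
r(y) = -y/2 - (y**2 + 5*y)**2/12 (r(y) = (-y - ((y**2 + 4*y) + y)**2/6)/2 = (-y - (y**2 + 5*y)**2/6)/2 = -y/2 - (y**2 + 5*y)**2/12)
r(k(H(-4)))**2 = ((1/12)*(-4)*(-6 - 1*(-4)*(5 - 4)**2))**2 = ((1/12)*(-4)*(-6 - 1*(-4)*1**2))**2 = ((1/12)*(-4)*(-6 - 1*(-4)*1))**2 = ((1/12)*(-4)*(-6 + 4))**2 = ((1/12)*(-4)*(-2))**2 = (2/3)**2 = 4/9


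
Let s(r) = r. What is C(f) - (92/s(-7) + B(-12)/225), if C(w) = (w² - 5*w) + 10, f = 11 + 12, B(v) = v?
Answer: 229528/525 ≈ 437.20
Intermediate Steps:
f = 23
C(w) = 10 + w² - 5*w
C(f) - (92/s(-7) + B(-12)/225) = (10 + 23² - 5*23) - (92/(-7) - 12/225) = (10 + 529 - 115) - (92*(-⅐) - 12*1/225) = 424 - (-92/7 - 4/75) = 424 - 1*(-6928/525) = 424 + 6928/525 = 229528/525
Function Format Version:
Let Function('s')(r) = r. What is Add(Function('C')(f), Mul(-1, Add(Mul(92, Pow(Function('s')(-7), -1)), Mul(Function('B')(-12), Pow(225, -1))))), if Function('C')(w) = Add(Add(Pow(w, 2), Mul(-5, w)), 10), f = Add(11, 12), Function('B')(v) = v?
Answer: Rational(229528, 525) ≈ 437.20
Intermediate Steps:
f = 23
Function('C')(w) = Add(10, Pow(w, 2), Mul(-5, w))
Add(Function('C')(f), Mul(-1, Add(Mul(92, Pow(Function('s')(-7), -1)), Mul(Function('B')(-12), Pow(225, -1))))) = Add(Add(10, Pow(23, 2), Mul(-5, 23)), Mul(-1, Add(Mul(92, Pow(-7, -1)), Mul(-12, Pow(225, -1))))) = Add(Add(10, 529, -115), Mul(-1, Add(Mul(92, Rational(-1, 7)), Mul(-12, Rational(1, 225))))) = Add(424, Mul(-1, Add(Rational(-92, 7), Rational(-4, 75)))) = Add(424, Mul(-1, Rational(-6928, 525))) = Add(424, Rational(6928, 525)) = Rational(229528, 525)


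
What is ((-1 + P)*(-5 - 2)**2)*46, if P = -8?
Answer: -20286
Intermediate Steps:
((-1 + P)*(-5 - 2)**2)*46 = ((-1 - 8)*(-5 - 2)**2)*46 = -9*(-7)**2*46 = -9*49*46 = -441*46 = -20286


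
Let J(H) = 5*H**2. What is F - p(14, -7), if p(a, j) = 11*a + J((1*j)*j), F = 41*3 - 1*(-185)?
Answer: -11851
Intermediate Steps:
F = 308 (F = 123 + 185 = 308)
p(a, j) = 5*j**4 + 11*a (p(a, j) = 11*a + 5*((1*j)*j)**2 = 11*a + 5*(j*j)**2 = 11*a + 5*(j**2)**2 = 11*a + 5*j**4 = 5*j**4 + 11*a)
F - p(14, -7) = 308 - (5*(-7)**4 + 11*14) = 308 - (5*2401 + 154) = 308 - (12005 + 154) = 308 - 1*12159 = 308 - 12159 = -11851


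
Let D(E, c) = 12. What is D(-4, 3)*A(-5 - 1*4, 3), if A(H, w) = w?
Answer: 36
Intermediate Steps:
D(-4, 3)*A(-5 - 1*4, 3) = 12*3 = 36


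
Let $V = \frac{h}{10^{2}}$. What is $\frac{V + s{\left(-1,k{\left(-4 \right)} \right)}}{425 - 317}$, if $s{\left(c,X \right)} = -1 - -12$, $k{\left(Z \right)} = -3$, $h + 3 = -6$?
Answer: $\frac{1091}{10800} \approx 0.10102$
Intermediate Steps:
$h = -9$ ($h = -3 - 6 = -9$)
$V = - \frac{9}{100}$ ($V = - \frac{9}{10^{2}} = - \frac{9}{100} \approx -0.09$)
$s{\left(c,X \right)} = 11$ ($s{\left(c,X \right)} = -1 + 12 = 11$)
$\frac{V + s{\left(-1,k{\left(-4 \right)} \right)}}{425 - 317} = \frac{- \frac{9}{100} + 11}{425 - 317} = \frac{1091}{100 \cdot 108} = \frac{1091}{100} \cdot \frac{1}{108} = \frac{1091}{10800}$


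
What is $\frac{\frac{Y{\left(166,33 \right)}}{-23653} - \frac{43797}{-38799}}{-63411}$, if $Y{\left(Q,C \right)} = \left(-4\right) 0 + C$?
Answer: $- \frac{344883358}{19397694333339} \approx -1.778 \cdot 10^{-5}$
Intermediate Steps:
$Y{\left(Q,C \right)} = C$ ($Y{\left(Q,C \right)} = 0 + C = C$)
$\frac{\frac{Y{\left(166,33 \right)}}{-23653} - \frac{43797}{-38799}}{-63411} = \frac{\frac{33}{-23653} - \frac{43797}{-38799}}{-63411} = \left(33 \left(- \frac{1}{23653}\right) - - \frac{14599}{12933}\right) \left(- \frac{1}{63411}\right) = \left(- \frac{33}{23653} + \frac{14599}{12933}\right) \left(- \frac{1}{63411}\right) = \frac{344883358}{305904249} \left(- \frac{1}{63411}\right) = - \frac{344883358}{19397694333339}$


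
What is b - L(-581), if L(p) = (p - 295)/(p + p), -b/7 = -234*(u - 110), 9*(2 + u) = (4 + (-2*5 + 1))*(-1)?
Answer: -106059664/581 ≈ -1.8255e+5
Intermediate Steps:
u = -13/9 (u = -2 + ((4 + (-2*5 + 1))*(-1))/9 = -2 + ((4 + (-10 + 1))*(-1))/9 = -2 + ((4 - 9)*(-1))/9 = -2 + (-5*(-1))/9 = -2 + (1/9)*5 = -2 + 5/9 = -13/9 ≈ -1.4444)
b = -182546 (b = -(-1638)*(-13/9 - 110) = -(-1638)*(-1003)/9 = -7*26078 = -182546)
L(p) = (-295 + p)/(2*p) (L(p) = (-295 + p)/((2*p)) = (-295 + p)*(1/(2*p)) = (-295 + p)/(2*p))
b - L(-581) = -182546 - (-295 - 581)/(2*(-581)) = -182546 - (-1)*(-876)/(2*581) = -182546 - 1*438/581 = -182546 - 438/581 = -106059664/581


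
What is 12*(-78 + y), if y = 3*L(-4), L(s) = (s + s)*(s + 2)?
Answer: -360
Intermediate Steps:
L(s) = 2*s*(2 + s) (L(s) = (2*s)*(2 + s) = 2*s*(2 + s))
y = 48 (y = 3*(2*(-4)*(2 - 4)) = 3*(2*(-4)*(-2)) = 3*16 = 48)
12*(-78 + y) = 12*(-78 + 48) = 12*(-30) = -360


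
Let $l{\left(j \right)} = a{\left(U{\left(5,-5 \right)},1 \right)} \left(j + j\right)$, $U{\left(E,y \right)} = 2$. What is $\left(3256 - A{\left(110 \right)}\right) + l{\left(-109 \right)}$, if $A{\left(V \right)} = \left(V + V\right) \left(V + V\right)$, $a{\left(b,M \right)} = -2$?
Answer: $-44708$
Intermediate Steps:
$A{\left(V \right)} = 4 V^{2}$ ($A{\left(V \right)} = 2 V 2 V = 4 V^{2}$)
$l{\left(j \right)} = - 4 j$ ($l{\left(j \right)} = - 2 \left(j + j\right) = - 2 \cdot 2 j = - 4 j$)
$\left(3256 - A{\left(110 \right)}\right) + l{\left(-109 \right)} = \left(3256 - 4 \cdot 110^{2}\right) - -436 = \left(3256 - 4 \cdot 12100\right) + 436 = \left(3256 - 48400\right) + 436 = -45144 + 436 = -44708$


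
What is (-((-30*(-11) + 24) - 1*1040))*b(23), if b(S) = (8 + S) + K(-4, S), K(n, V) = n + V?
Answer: 34300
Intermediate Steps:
K(n, V) = V + n
b(S) = 4 + 2*S (b(S) = (8 + S) + (S - 4) = (8 + S) + (-4 + S) = 4 + 2*S)
(-((-30*(-11) + 24) - 1*1040))*b(23) = (-((-30*(-11) + 24) - 1*1040))*(4 + 2*23) = (-((330 + 24) - 1040))*(4 + 46) = -(354 - 1040)*50 = -1*(-686)*50 = 686*50 = 34300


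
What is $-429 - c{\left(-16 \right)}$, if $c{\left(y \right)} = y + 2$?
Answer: $-415$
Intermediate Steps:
$c{\left(y \right)} = 2 + y$
$-429 - c{\left(-16 \right)} = -429 - \left(2 - 16\right) = -429 - -14 = -429 + 14 = -415$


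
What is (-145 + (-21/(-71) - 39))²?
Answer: 170119849/5041 ≈ 33747.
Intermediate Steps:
(-145 + (-21/(-71) - 39))² = (-145 + (-21*(-1/71) - 39))² = (-145 + (21/71 - 39))² = (-145 - 2748/71)² = (-13043/71)² = 170119849/5041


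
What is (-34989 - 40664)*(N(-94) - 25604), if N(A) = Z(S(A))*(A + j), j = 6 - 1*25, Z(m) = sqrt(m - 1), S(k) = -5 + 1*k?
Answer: 1937019412 + 85487890*I ≈ 1.937e+9 + 8.5488e+7*I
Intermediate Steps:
S(k) = -5 + k
Z(m) = sqrt(-1 + m)
j = -19 (j = 6 - 25 = -19)
N(A) = sqrt(-6 + A)*(-19 + A) (N(A) = sqrt(-1 + (-5 + A))*(A - 19) = sqrt(-6 + A)*(-19 + A))
(-34989 - 40664)*(N(-94) - 25604) = (-34989 - 40664)*(sqrt(-6 - 94)*(-19 - 94) - 25604) = -75653*(sqrt(-100)*(-113) - 25604) = -75653*((10*I)*(-113) - 25604) = -75653*(-1130*I - 25604) = -75653*(-25604 - 1130*I) = 1937019412 + 85487890*I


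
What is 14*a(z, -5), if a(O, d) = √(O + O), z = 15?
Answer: 14*√30 ≈ 76.681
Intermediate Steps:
a(O, d) = √2*√O (a(O, d) = √(2*O) = √2*√O)
14*a(z, -5) = 14*(√2*√15) = 14*√30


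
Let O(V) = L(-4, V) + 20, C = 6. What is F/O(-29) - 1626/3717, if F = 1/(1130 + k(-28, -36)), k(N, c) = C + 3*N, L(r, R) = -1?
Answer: -10832257/24765132 ≈ -0.43740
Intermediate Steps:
k(N, c) = 6 + 3*N
O(V) = 19 (O(V) = -1 + 20 = 19)
F = 1/1052 (F = 1/(1130 + (6 + 3*(-28))) = 1/(1130 + (6 - 84)) = 1/(1130 - 78) = 1/1052 ≈ 0.00095057)
F/O(-29) - 1626/3717 = (1/1052)/19 - 1626/3717 = (1/1052)*(1/19) - 1626*1/3717 = 1/19988 - 542/1239 = -10832257/24765132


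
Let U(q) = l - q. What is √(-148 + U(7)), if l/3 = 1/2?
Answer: I*√614/2 ≈ 12.39*I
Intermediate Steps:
l = 3/2 ≈ 1.5000
U(q) = 3/2 - q
√(-148 + U(7)) = √(-148 + (3/2 - 1*7)) = √(-148 + (3/2 - 7)) = √(-148 - 11/2) = √(-307/2) = I*√614/2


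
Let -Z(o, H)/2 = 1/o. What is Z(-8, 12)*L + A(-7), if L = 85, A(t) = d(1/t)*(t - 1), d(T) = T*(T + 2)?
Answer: 4581/196 ≈ 23.372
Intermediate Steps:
d(T) = T*(2 + T)
Z(o, H) = -2/o
A(t) = (-1 + t)*(2 + 1/t)/t (A(t) = ((2 + 1/t)/t)*(t - 1) = ((2 + 1/t)/t)*(-1 + t) = (-1 + t)*(2 + 1/t)/t)
Z(-8, 12)*L + A(-7) = -2/(-8)*85 + (2 - 1/(-7) - 1/(-7)**2) = -2*(-1/8)*85 + (2 - 1*(-1/7) - 1*1/49) = (1/4)*85 + (2 + 1/7 - 1/49) = 85/4 + 104/49 = 4581/196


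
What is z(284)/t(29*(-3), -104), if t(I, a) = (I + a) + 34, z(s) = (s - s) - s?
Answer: 284/157 ≈ 1.8089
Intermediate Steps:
z(s) = -s (z(s) = 0 - s = -s)
t(I, a) = 34 + I + a
z(284)/t(29*(-3), -104) = (-1*284)/(34 + 29*(-3) - 104) = -284/(34 - 87 - 104) = -284/(-157) = -284*(-1/157) = 284/157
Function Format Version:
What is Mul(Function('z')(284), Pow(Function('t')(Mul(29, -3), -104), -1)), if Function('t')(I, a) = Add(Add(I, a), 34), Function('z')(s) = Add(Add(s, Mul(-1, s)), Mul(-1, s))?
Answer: Rational(284, 157) ≈ 1.8089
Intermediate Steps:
Function('z')(s) = Mul(-1, s) (Function('z')(s) = Add(0, Mul(-1, s)) = Mul(-1, s))
Function('t')(I, a) = Add(34, I, a)
Mul(Function('z')(284), Pow(Function('t')(Mul(29, -3), -104), -1)) = Mul(Mul(-1, 284), Pow(Add(34, Mul(29, -3), -104), -1)) = Mul(-284, Pow(Add(34, -87, -104), -1)) = Mul(-284, Pow(-157, -1)) = Mul(-284, Rational(-1, 157)) = Rational(284, 157)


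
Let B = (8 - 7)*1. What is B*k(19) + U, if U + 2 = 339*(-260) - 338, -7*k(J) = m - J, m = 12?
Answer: -88479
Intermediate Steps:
k(J) = -12/7 + J/7 (k(J) = -(12 - J)/7 = -12/7 + J/7)
B = 1 (B = 1*1 = 1)
U = -88480 (U = -2 + (339*(-260) - 338) = -2 + (-88140 - 338) = -2 - 88478 = -88480)
B*k(19) + U = 1*(-12/7 + (⅐)*19) - 88480 = 1*(-12/7 + 19/7) - 88480 = 1*1 - 88480 = 1 - 88480 = -88479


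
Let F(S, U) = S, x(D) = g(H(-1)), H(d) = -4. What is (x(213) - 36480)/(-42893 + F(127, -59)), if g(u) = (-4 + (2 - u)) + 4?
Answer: 18237/21383 ≈ 0.85287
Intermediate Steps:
g(u) = 2 - u (g(u) = (-2 - u) + 4 = 2 - u)
x(D) = 6 (x(D) = 2 - 1*(-4) = 2 + 4 = 6)
(x(213) - 36480)/(-42893 + F(127, -59)) = (6 - 36480)/(-42893 + 127) = -36474/(-42766) = -36474*(-1/42766) = 18237/21383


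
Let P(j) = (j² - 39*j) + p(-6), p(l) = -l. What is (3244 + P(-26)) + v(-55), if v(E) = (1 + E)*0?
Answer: 4940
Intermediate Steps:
P(j) = 6 + j² - 39*j (P(j) = (j² - 39*j) - 1*(-6) = (j² - 39*j) + 6 = 6 + j² - 39*j)
v(E) = 0
(3244 + P(-26)) + v(-55) = (3244 + (6 + (-26)² - 39*(-26))) + 0 = (3244 + (6 + 676 + 1014)) + 0 = (3244 + 1696) + 0 = 4940 + 0 = 4940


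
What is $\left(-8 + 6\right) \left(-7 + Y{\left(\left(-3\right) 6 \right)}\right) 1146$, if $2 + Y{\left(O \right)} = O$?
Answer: $61884$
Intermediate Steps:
$Y{\left(O \right)} = -2 + O$
$\left(-8 + 6\right) \left(-7 + Y{\left(\left(-3\right) 6 \right)}\right) 1146 = \left(-8 + 6\right) \left(-7 - 20\right) 1146 = - 2 \left(-7 - 20\right) 1146 = \left(-2\right) \left(-27\right) 1146 = 54 \cdot 1146 = 61884$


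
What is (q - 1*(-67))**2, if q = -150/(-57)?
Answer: 1750329/361 ≈ 4848.6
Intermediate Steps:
q = 50/19 (q = -150*(-1/57) = 50/19 ≈ 2.6316)
(q - 1*(-67))**2 = (50/19 - 1*(-67))**2 = (50/19 + 67)**2 = (1323/19)**2 = 1750329/361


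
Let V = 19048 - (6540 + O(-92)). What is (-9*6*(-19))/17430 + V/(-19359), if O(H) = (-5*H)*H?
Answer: -17329439/6248655 ≈ -2.7733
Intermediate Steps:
O(H) = -5*H**2
V = 54828 (V = 19048 - (6540 - 5*(-92)**2) = 19048 - (6540 - 5*8464) = 19048 - (6540 - 42320) = 19048 - 1*(-35780) = 19048 + 35780 = 54828)
(-9*6*(-19))/17430 + V/(-19359) = (-9*6*(-19))/17430 + 54828/(-19359) = -54*(-19)*(1/17430) + 54828*(-1/19359) = 1026*(1/17430) - 6092/2151 = 171/2905 - 6092/2151 = -17329439/6248655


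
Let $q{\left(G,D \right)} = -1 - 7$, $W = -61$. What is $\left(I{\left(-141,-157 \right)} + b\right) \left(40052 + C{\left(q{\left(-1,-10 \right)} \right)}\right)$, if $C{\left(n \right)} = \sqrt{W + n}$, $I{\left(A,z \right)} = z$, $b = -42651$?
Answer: $-1714546016 - 42808 i \sqrt{69} \approx -1.7145 \cdot 10^{9} - 3.5559 \cdot 10^{5} i$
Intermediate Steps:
$q{\left(G,D \right)} = -8$ ($q{\left(G,D \right)} = -1 - 7 = -8$)
$C{\left(n \right)} = \sqrt{-61 + n}$
$\left(I{\left(-141,-157 \right)} + b\right) \left(40052 + C{\left(q{\left(-1,-10 \right)} \right)}\right) = \left(-157 - 42651\right) \left(40052 + \sqrt{-61 - 8}\right) = - 42808 \left(40052 + \sqrt{-69}\right) = - 42808 \left(40052 + i \sqrt{69}\right) = -1714546016 - 42808 i \sqrt{69}$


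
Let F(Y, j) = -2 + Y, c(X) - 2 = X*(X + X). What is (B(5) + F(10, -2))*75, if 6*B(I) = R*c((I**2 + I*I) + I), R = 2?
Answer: 151900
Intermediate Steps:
c(X) = 2 + 2*X**2 (c(X) = 2 + X*(X + X) = 2 + X*(2*X) = 2 + 2*X**2)
B(I) = 2/3 + 2*(I + 2*I**2)**2/3 (B(I) = (2*(2 + 2*((I**2 + I*I) + I)**2))/6 = (2*(2 + 2*((I**2 + I**2) + I)**2))/6 = (2*(2 + 2*(2*I**2 + I)**2))/6 = (2*(2 + 2*(I + 2*I**2)**2))/6 = (4 + 4*(I + 2*I**2)**2)/6 = 2/3 + 2*(I + 2*I**2)**2/3)
(B(5) + F(10, -2))*75 = ((2/3 + (2/3)*5**2*(1 + 2*5)**2) + (-2 + 10))*75 = ((2/3 + (2/3)*25*(1 + 10)**2) + 8)*75 = ((2/3 + (2/3)*25*11**2) + 8)*75 = ((2/3 + (2/3)*25*121) + 8)*75 = ((2/3 + 6050/3) + 8)*75 = (6052/3 + 8)*75 = (6076/3)*75 = 151900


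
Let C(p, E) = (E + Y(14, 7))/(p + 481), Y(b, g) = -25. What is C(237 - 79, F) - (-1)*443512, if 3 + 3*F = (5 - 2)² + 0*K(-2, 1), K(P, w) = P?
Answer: 283404145/639 ≈ 4.4351e+5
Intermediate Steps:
F = 2 (F = -1 + ((5 - 2)² + 0*(-2))/3 = -1 + (3² + 0)/3 = -1 + (9 + 0)/3 = -1 + (⅓)*9 = -1 + 3 = 2)
C(p, E) = (-25 + E)/(481 + p) (C(p, E) = (E - 25)/(p + 481) = (-25 + E)/(481 + p))
C(237 - 79, F) - (-1)*443512 = (-25 + 2)/(481 + (237 - 79)) - (-1)*443512 = -23/(481 + 158) - 1*(-443512) = -23/639 + 443512 = 283404145/639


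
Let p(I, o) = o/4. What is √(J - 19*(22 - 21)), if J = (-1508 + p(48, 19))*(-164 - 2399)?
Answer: √15411243/2 ≈ 1962.9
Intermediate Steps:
p(I, o) = o/4 (p(I, o) = o*(¼) = o/4)
J = 15411319/4 (J = (-1508 + (¼)*19)*(-164 - 2399) = (-1508 + 19/4)*(-2563) = -6013/4*(-2563) = 15411319/4 ≈ 3.8528e+6)
√(J - 19*(22 - 21)) = √(15411319/4 - 19*(22 - 21)) = √(15411319/4 - 19*1) = √(15411319/4 - 19) = √(15411243/4) = √15411243/2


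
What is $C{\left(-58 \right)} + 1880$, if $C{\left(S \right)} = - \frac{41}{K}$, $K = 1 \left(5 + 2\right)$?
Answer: $\frac{13119}{7} \approx 1874.1$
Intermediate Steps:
$K = 7$ ($K = 1 \cdot 7 = 7$)
$C{\left(S \right)} = - \frac{41}{7}$
$C{\left(-58 \right)} + 1880 = - \frac{41}{7} + 1880 = \frac{13119}{7}$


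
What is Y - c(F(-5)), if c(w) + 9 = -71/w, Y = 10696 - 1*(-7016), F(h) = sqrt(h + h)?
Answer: 17721 - 71*I*sqrt(10)/10 ≈ 17721.0 - 22.452*I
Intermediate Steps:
F(h) = sqrt(2)*sqrt(h) (F(h) = sqrt(2*h) = sqrt(2)*sqrt(h))
Y = 17712 (Y = 10696 + 7016 = 17712)
c(w) = -9 - 71/w
Y - c(F(-5)) = 17712 - (-9 - 71*(-I*sqrt(10)/10)) = 17712 - (-9 - (-71)*I*sqrt(10)/10) = 17712 - (-9 + 71*I*sqrt(10)/10) = 17712 + (9 - 71*I*sqrt(10)/10) = 17721 - 71*I*sqrt(10)/10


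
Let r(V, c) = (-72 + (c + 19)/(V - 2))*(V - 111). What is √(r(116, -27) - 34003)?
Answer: I*√111646527/57 ≈ 185.37*I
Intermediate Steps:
r(V, c) = (-111 + V)*(-72 + (19 + c)/(-2 + V)) (r(V, c) = (-72 + (19 + c)/(-2 + V))*(-111 + V) = (-111 + V)*(-72 + (19 + c)/(-2 + V)))
√(r(116, -27) - 34003) = √((-18093 - 111*(-27) - 72*116² + 8155*116 + 116*(-27))/(-2 + 116) - 34003) = √((-18093 + 2997 - 72*13456 + 945980 - 3132)/114 - 34003) = √((-18093 + 2997 - 968832 + 945980 - 3132)/114 - 34003) = √((1/114)*(-41080) - 34003) = √(-20540/57 - 34003) = √(-1958711/57) = I*√111646527/57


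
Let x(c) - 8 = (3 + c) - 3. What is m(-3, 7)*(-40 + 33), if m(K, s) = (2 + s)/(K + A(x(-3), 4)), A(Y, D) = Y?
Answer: -63/2 ≈ -31.500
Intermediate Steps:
x(c) = 8 + c (x(c) = 8 + ((3 + c) - 3) = 8 + c)
m(K, s) = (2 + s)/(5 + K) (m(K, s) = (2 + s)/(K + (8 - 3)) = (2 + s)/(K + 5) = (2 + s)/(5 + K))
m(-3, 7)*(-40 + 33) = ((2 + 7)/(5 - 3))*(-40 + 33) = (9/2)*(-7) = -63/2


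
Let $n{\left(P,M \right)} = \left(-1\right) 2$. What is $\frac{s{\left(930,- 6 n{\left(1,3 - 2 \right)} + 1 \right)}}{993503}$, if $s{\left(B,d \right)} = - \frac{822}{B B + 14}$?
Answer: $- \frac{411}{429647326871} \approx -9.566 \cdot 10^{-10}$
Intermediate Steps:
$n{\left(P,M \right)} = -2$
$s{\left(B,d \right)} = - \frac{822}{14 + B^{2}}$ ($s{\left(B,d \right)} = - \frac{822}{B^{2} + 14} = - \frac{822}{14 + B^{2}}$)
$\frac{s{\left(930,- 6 n{\left(1,3 - 2 \right)} + 1 \right)}}{993503} = \frac{\left(-822\right) \frac{1}{14 + 930^{2}}}{993503} = - \frac{822}{14 + 864900} \cdot \frac{1}{993503} = - \frac{822}{864914} \cdot \frac{1}{993503} = \left(-822\right) \frac{1}{864914} \cdot \frac{1}{993503} = \left(- \frac{411}{432457}\right) \frac{1}{993503} = - \frac{411}{429647326871}$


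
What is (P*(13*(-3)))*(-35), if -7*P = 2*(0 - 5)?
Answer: 1950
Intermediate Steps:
P = 10/7 (P = -2*(0 - 5)/7 = -2*(-5)/7 = -⅐*(-10) = 10/7 ≈ 1.4286)
(P*(13*(-3)))*(-35) = (10*(13*(-3))/7)*(-35) = ((10/7)*(-39))*(-35) = -390/7*(-35) = 1950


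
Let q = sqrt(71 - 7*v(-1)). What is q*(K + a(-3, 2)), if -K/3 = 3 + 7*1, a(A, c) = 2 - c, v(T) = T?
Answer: -30*sqrt(78) ≈ -264.95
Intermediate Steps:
K = -30 (K = -3*(3 + 7*1) = -3*(3 + 7) = -3*10 = -30)
q = sqrt(78) (q = sqrt(71 - 7*(-1)) = sqrt(71 + 7) = sqrt(78) ≈ 8.8318)
q*(K + a(-3, 2)) = sqrt(78)*(-30 + (2 - 1*2)) = sqrt(78)*(-30 + (2 - 2)) = sqrt(78)*(-30 + 0) = sqrt(78)*(-30) = -30*sqrt(78)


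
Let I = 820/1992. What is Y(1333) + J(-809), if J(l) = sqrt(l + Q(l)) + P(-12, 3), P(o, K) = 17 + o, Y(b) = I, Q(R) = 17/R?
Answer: 2695/498 + 3*I*sqrt(58832098)/809 ≈ 5.4116 + 28.443*I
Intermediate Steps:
I = 205/498 (I = 820*(1/1992) = 205/498 ≈ 0.41165)
Y(b) = 205/498
J(l) = 5 + sqrt(l + 17/l) (J(l) = sqrt(l + 17/l) + (17 - 12) = sqrt(l + 17/l) + 5 = 5 + sqrt(l + 17/l))
Y(1333) + J(-809) = 205/498 + (5 + sqrt(-809 + 17/(-809))) = 205/498 + (5 + sqrt(-809 + 17*(-1/809))) = 205/498 + (5 + sqrt(-809 - 17/809)) = 205/498 + (5 + sqrt(-654498/809)) = 205/498 + (5 + 3*I*sqrt(58832098)/809) = 2695/498 + 3*I*sqrt(58832098)/809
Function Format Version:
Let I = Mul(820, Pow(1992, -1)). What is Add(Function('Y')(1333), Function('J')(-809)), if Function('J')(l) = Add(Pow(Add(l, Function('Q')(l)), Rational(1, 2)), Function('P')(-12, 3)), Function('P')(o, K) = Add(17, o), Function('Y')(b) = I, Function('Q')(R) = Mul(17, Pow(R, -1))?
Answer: Add(Rational(2695, 498), Mul(Rational(3, 809), I, Pow(58832098, Rational(1, 2)))) ≈ Add(5.4116, Mul(28.443, I))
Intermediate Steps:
I = Rational(205, 498) (I = Mul(820, Rational(1, 1992)) = Rational(205, 498) ≈ 0.41165)
Function('Y')(b) = Rational(205, 498)
Function('J')(l) = Add(5, Pow(Add(l, Mul(17, Pow(l, -1))), Rational(1, 2))) (Function('J')(l) = Add(Pow(Add(l, Mul(17, Pow(l, -1))), Rational(1, 2)), Add(17, -12)) = Add(Pow(Add(l, Mul(17, Pow(l, -1))), Rational(1, 2)), 5) = Add(5, Pow(Add(l, Mul(17, Pow(l, -1))), Rational(1, 2))))
Add(Function('Y')(1333), Function('J')(-809)) = Add(Rational(205, 498), Add(5, Pow(Add(-809, Mul(17, Pow(-809, -1))), Rational(1, 2)))) = Add(Rational(205, 498), Add(5, Pow(Add(-809, Mul(17, Rational(-1, 809))), Rational(1, 2)))) = Add(Rational(205, 498), Add(5, Pow(Add(-809, Rational(-17, 809)), Rational(1, 2)))) = Add(Rational(205, 498), Add(5, Pow(Rational(-654498, 809), Rational(1, 2)))) = Add(Rational(205, 498), Add(5, Mul(Rational(3, 809), I, Pow(58832098, Rational(1, 2))))) = Add(Rational(2695, 498), Mul(Rational(3, 809), I, Pow(58832098, Rational(1, 2))))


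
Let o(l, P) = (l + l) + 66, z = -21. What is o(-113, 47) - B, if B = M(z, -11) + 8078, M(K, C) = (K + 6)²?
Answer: -8463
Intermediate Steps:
o(l, P) = 66 + 2*l (o(l, P) = 2*l + 66 = 66 + 2*l)
M(K, C) = (6 + K)²
B = 8303 (B = (6 - 21)² + 8078 = (-15)² + 8078 = 225 + 8078 = 8303)
o(-113, 47) - B = (66 + 2*(-113)) - 1*8303 = (66 - 226) - 8303 = -160 - 8303 = -8463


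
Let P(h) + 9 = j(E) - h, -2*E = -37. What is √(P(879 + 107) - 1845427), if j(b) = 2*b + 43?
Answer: I*√1846342 ≈ 1358.8*I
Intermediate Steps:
E = 37/2 (E = -½*(-37) = 37/2 ≈ 18.500)
j(b) = 43 + 2*b
P(h) = 71 - h (P(h) = -9 + ((43 + 2*(37/2)) - h) = -9 + ((43 + 37) - h) = -9 + (80 - h) = 71 - h)
√(P(879 + 107) - 1845427) = √((71 - (879 + 107)) - 1845427) = √((71 - 1*986) - 1845427) = √((71 - 986) - 1845427) = √(-915 - 1845427) = √(-1846342) = I*√1846342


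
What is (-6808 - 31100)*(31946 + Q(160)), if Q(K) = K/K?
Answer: -1211046876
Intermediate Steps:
Q(K) = 1
(-6808 - 31100)*(31946 + Q(160)) = (-6808 - 31100)*(31946 + 1) = -37908*31947 = -1211046876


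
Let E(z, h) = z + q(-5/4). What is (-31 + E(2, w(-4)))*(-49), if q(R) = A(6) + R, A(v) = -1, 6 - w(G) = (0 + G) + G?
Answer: 6125/4 ≈ 1531.3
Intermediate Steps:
w(G) = 6 - 2*G (w(G) = 6 - ((0 + G) + G) = 6 - (G + G) = 6 - 2*G)
q(R) = -1 + R
E(z, h) = -9/4 + z (E(z, h) = z + (-1 - 5/4) = z - 9/4 = -9/4 + z)
(-31 + E(2, w(-4)))*(-49) = (-31 + (-9/4 + 2))*(-49) = (-31 - ¼)*(-49) = -125/4*(-49) = 6125/4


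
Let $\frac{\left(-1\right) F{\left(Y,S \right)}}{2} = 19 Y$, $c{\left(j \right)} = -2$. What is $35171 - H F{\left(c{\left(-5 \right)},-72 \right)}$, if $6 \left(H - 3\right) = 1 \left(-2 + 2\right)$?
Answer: $34943$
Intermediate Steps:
$F{\left(Y,S \right)} = - 38 Y$ ($F{\left(Y,S \right)} = - 2 \cdot 19 Y = - 38 Y$)
$H = 3$ ($H = 3 + \frac{1 \left(-2 + 2\right)}{6} = 3 + \frac{1 \cdot 0}{6} = 3 + \frac{1}{6} \cdot 0 = 3 + 0 = 3$)
$35171 - H F{\left(c{\left(-5 \right)},-72 \right)} = 35171 - 3 \left(\left(-38\right) \left(-2\right)\right) = 35171 - 3 \cdot 76 = 35171 - 228 = 34943$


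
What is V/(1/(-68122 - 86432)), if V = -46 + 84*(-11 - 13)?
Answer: 318690348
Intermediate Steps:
V = -2062 (V = -46 + 84*(-24) = -46 - 2016 = -2062)
V/(1/(-68122 - 86432)) = -2062/(1/(-68122 - 86432)) = -2062/(1/(-154554)) = -2062/(-1/154554) = -2062*(-154554) = 318690348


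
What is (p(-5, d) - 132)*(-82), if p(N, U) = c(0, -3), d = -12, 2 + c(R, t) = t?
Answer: 11234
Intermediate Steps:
c(R, t) = -2 + t
p(N, U) = -5 (p(N, U) = -2 - 3 = -5)
(p(-5, d) - 132)*(-82) = (-5 - 132)*(-82) = -137*(-82) = 11234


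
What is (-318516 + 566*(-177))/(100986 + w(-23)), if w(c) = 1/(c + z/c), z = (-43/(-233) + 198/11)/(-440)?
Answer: -11352754053207/2738175790619 ≈ -4.1461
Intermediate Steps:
z = -4237/102520 (z = (-43*(-1/233) + 198*(1/11))*(-1/440) = (43/233 + 18)*(-1/440) = (4237/233)*(-1/440) = -4237/102520 ≈ -0.041329)
w(c) = 1/(c - 4237/(102520*c))
(-318516 + 566*(-177))/(100986 + w(-23)) = (-318516 + 566*(-177))/(100986 + 102520*(-23)/(-4237 + 102520*(-23)**2)) = (-318516 - 100182)/(100986 + 102520*(-23)/(-4237 + 102520*529)) = -418698/(100986 + 102520*(-23)/(-4237 + 54233080)) = -418698/(100986 + 102520*(-23)/54228843) = -418698/(100986 + 102520*(-23)*(1/54228843)) = -418698/(100986 - 2357960/54228843) = -418698/5476351581238/54228843 = -418698*54228843/5476351581238 = -11352754053207/2738175790619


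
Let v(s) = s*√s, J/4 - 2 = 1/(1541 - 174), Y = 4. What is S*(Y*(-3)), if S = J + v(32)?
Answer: -131280/1367 - 1536*√2 ≈ -2268.3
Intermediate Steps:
J = 10940/1367 (J = 8 + 4/(1541 - 174) = 8 + 4/1367 = 10940/1367 ≈ 8.0029)
v(s) = s^(3/2)
S = 10940/1367 + 128*√2 (S = 10940/1367 + 32^(3/2) = 10940/1367 + 128*√2 ≈ 189.02)
S*(Y*(-3)) = (10940/1367 + 128*√2)*(4*(-3)) = (10940/1367 + 128*√2)*(-12) = -131280/1367 - 1536*√2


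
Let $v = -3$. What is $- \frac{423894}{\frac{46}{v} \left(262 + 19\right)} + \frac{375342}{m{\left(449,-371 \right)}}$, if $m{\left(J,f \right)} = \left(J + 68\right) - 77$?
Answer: $\frac{122982063}{129260} \approx 951.43$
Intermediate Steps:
$m{\left(J,f \right)} = -9 + J$ ($m{\left(J,f \right)} = \left(68 + J\right) - 77 = -9 + J$)
$- \frac{423894}{\frac{46}{v} \left(262 + 19\right)} + \frac{375342}{m{\left(449,-371 \right)}} = - \frac{423894}{\frac{46}{-3} \left(262 + 19\right)} + \frac{375342}{-9 + 449} = - \frac{423894}{46 \left(- \frac{1}{3}\right) 281} + \frac{375342}{440} = - \frac{423894}{\left(- \frac{46}{3}\right) 281} + 375342 \cdot \frac{1}{440} = - \frac{423894}{- \frac{12926}{3}} + \frac{17061}{20} = \left(-423894\right) \left(- \frac{3}{12926}\right) + \frac{17061}{20} = \frac{635841}{6463} + \frac{17061}{20} = \frac{122982063}{129260}$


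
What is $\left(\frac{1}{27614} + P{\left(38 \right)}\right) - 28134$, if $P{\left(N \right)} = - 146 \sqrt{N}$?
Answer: $- \frac{776892275}{27614} - 146 \sqrt{38} \approx -29034.0$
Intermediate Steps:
$\left(\frac{1}{27614} + P{\left(38 \right)}\right) - 28134 = \left(\frac{1}{27614} - 146 \sqrt{38}\right) - 28134 = - \frac{776892275}{27614} - 146 \sqrt{38}$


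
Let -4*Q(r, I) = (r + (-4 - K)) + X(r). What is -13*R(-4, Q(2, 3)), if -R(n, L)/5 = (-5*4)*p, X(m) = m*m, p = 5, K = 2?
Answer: -6500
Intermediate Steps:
X(m) = m²
Q(r, I) = 3/2 - r/4 - r²/4 (Q(r, I) = -((r + (-4 - 1*2)) + r²)/4 = -((r + (-4 - 2)) + r²)/4 = -((r - 6) + r²)/4 = -((-6 + r) + r²)/4 = -(-6 + r + r²)/4 = 3/2 - r/4 - r²/4)
R(n, L) = 500 (R(n, L) = -5*(-5*4)*5 = -(-100)*5 = -5*(-100) = 500)
-13*R(-4, Q(2, 3)) = -13*500 = -6500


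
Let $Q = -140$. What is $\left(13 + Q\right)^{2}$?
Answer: $16129$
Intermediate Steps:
$\left(13 + Q\right)^{2} = \left(13 - 140\right)^{2} = \left(-127\right)^{2} = 16129$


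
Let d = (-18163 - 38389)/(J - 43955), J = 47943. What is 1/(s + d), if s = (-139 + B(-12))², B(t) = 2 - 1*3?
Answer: 997/19527062 ≈ 5.1057e-5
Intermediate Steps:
B(t) = -1 (B(t) = 2 - 3 = -1)
d = -14138/997 (d = (-18163 - 38389)/(47943 - 43955) = -56552/3988 = -56552*1/3988 = -14138/997 ≈ -14.181)
s = 19600 (s = (-139 - 1)² = (-140)² = 19600)
1/(s + d) = 1/(19600 - 14138/997) = 1/(19527062/997) = 997/19527062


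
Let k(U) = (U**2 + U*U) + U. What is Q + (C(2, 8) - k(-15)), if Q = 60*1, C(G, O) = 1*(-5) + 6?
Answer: -374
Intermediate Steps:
k(U) = U + 2*U**2 (k(U) = (U**2 + U**2) + U = 2*U**2 + U = U + 2*U**2)
C(G, O) = 1 (C(G, O) = -5 + 6 = 1)
Q = 60
Q + (C(2, 8) - k(-15)) = 60 + (1 - (-15)*(1 + 2*(-15))) = 60 + (1 - (-15)*(1 - 30)) = 60 + (1 - (-15)*(-29)) = 60 + (1 - 1*435) = 60 + (1 - 435) = 60 - 434 = -374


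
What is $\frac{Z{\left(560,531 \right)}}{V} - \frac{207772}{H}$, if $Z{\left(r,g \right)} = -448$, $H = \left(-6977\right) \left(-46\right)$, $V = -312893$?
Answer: $- \frac{4633330170}{7172893229} \approx -0.64595$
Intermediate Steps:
$H = 320942$
$\frac{Z{\left(560,531 \right)}}{V} - \frac{207772}{H} = - \frac{448}{-312893} - \frac{207772}{320942} = \left(-448\right) \left(- \frac{1}{312893}\right) - \frac{103886}{160471} = \frac{64}{44699} - \frac{103886}{160471} = - \frac{4633330170}{7172893229}$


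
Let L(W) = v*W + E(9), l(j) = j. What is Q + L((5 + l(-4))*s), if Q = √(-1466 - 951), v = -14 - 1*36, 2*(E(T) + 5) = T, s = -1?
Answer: 99/2 + I*√2417 ≈ 49.5 + 49.163*I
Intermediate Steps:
E(T) = -5 + T/2
v = -50 (v = -14 - 36 = -50)
L(W) = -½ - 50*W (L(W) = -50*W + (-5 + (½)*9) = -50*W + (-5 + 9/2) = -50*W - ½ = -½ - 50*W)
Q = I*√2417 (Q = √(-2417) = I*√2417 ≈ 49.163*I)
Q + L((5 + l(-4))*s) = I*√2417 + (-½ - 50*(5 - 4)*(-1)) = I*√2417 + (-½ - 50*(-1)) = I*√2417 + (-½ + 50) = I*√2417 + 99/2 = 99/2 + I*√2417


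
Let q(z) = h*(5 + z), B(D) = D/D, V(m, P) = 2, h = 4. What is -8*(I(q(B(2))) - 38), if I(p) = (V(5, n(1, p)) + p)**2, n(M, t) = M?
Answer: -5104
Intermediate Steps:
B(D) = 1
q(z) = 20 + 4*z (q(z) = 4*(5 + z) = 20 + 4*z)
I(p) = (2 + p)**2
-8*(I(q(B(2))) - 38) = -8*((2 + (20 + 4*1))**2 - 38) = -8*((2 + (20 + 4))**2 - 38) = -8*((2 + 24)**2 - 38) = -8*(26**2 - 38) = -8*(676 - 38) = -8*638 = -5104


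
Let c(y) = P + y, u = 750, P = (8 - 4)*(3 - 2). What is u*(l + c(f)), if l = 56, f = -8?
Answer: 39000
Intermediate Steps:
P = 4 (P = 4*1 = 4)
c(y) = 4 + y
u*(l + c(f)) = 750*(56 + (4 - 8)) = 750*(56 - 4) = 750*52 = 39000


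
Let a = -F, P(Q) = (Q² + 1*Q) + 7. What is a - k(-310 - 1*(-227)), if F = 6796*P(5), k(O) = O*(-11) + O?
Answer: -252282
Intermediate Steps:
k(O) = -10*O (k(O) = -11*O + O = -10*O)
P(Q) = 7 + Q + Q² (P(Q) = (Q² + Q) + 7 = (Q + Q²) + 7 = 7 + Q + Q²)
F = 251452 (F = 6796*(7 + 5 + 5²) = 6796*(7 + 5 + 25) = 6796*37 = 251452)
a = -251452 (a = -1*251452 = -251452)
a - k(-310 - 1*(-227)) = -251452 - (-10)*(-310 - 1*(-227)) = -251452 - (-10)*(-310 + 227) = -251452 - (-10)*(-83) = -251452 - 1*830 = -251452 - 830 = -252282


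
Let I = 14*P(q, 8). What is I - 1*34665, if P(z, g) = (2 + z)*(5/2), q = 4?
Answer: -34455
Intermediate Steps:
P(z, g) = 5 + 5*z/2 (P(z, g) = (2 + z)*(5*(1/2)) = (2 + z)*(5/2) = 5 + 5*z/2)
I = 210 (I = 14*(5 + (5/2)*4) = 14*(5 + 10) = 14*15 = 210)
I - 1*34665 = 210 - 1*34665 = 210 - 34665 = -34455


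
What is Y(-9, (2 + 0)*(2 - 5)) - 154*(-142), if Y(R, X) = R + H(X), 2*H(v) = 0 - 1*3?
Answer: 43715/2 ≈ 21858.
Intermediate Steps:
H(v) = -3/2 (H(v) = (0 - 1*3)/2 = (0 - 3)/2 = (1/2)*(-3) = -3/2)
Y(R, X) = -3/2 + R (Y(R, X) = R - 3/2 = -3/2 + R)
Y(-9, (2 + 0)*(2 - 5)) - 154*(-142) = (-3/2 - 9) - 154*(-142) = -21/2 + 21868 = 43715/2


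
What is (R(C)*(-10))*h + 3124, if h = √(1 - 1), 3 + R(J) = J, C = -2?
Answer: 3124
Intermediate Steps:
R(J) = -3 + J
h = 0 (h = √0 = 0)
(R(C)*(-10))*h + 3124 = ((-3 - 2)*(-10))*0 + 3124 = -5*(-10)*0 + 3124 = 50*0 + 3124 = 0 + 3124 = 3124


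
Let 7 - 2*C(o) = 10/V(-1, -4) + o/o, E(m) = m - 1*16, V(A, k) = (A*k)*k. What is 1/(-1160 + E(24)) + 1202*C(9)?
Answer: 4586831/1152 ≈ 3981.6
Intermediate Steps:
V(A, k) = A*k²
E(m) = -16 + m (E(m) = m - 16 = -16 + m)
C(o) = 53/16 (C(o) = 7/2 - (10/((-1*(-4)²)) + o/o)/2 = 7/2 - (10/((-1*16)) + 1)/2 = 7/2 - (10/(-16) + 1)/2 = 7/2 - (10*(-1/16) + 1)/2 = 7/2 - (-5/8 + 1)/2 = 7/2 - ½*3/8 = 7/2 - 3/16 = 53/16)
1/(-1160 + E(24)) + 1202*C(9) = 1/(-1160 + (-16 + 24)) + 1202*(53/16) = 1/(-1160 + 8) + 31853/8 = 1/(-1152) + 31853/8 = -1/1152 + 31853/8 = 4586831/1152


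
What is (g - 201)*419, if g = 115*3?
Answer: 60336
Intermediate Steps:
g = 345
(g - 201)*419 = (345 - 201)*419 = 144*419 = 60336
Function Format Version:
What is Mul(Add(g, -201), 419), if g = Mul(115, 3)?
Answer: 60336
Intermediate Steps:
g = 345
Mul(Add(g, -201), 419) = Mul(Add(345, -201), 419) = Mul(144, 419) = 60336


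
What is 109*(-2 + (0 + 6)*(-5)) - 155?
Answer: -3643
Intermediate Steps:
109*(-2 + (0 + 6)*(-5)) - 155 = 109*(-2 + 6*(-5)) - 155 = 109*(-2 - 30) - 155 = 109*(-32) - 155 = -3488 - 155 = -3643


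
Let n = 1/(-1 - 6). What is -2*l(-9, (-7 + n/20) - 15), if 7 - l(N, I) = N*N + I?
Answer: 7279/70 ≈ 103.99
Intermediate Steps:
n = -⅐ (n = 1/(-7) = -⅐ ≈ -0.14286)
l(N, I) = 7 - I - N² (l(N, I) = 7 - (N*N + I) = 7 - (N² + I) = 7 - (I + N²) = 7 + (-I - N²) = 7 - I - N²)
-2*l(-9, (-7 + n/20) - 15) = -2*(7 - ((-7 - ⅐/20) - 15) - 1*(-9)²) = -2*(7 - ((-7 - ⅐*1/20) - 15) - 1*81) = -2*(7 - ((-7 - 1/140) - 15) - 81) = -2*(7 - (-981/140 - 15) - 81) = -2*(7 - 1*(-3081/140) - 81) = -2*(7 + 3081/140 - 81) = -2*(-7279/140) = 7279/70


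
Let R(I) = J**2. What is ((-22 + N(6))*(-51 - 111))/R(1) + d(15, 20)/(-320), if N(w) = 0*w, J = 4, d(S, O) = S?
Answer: 14253/64 ≈ 222.70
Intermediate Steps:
N(w) = 0
R(I) = 16 (R(I) = 4**2 = 16)
((-22 + N(6))*(-51 - 111))/R(1) + d(15, 20)/(-320) = ((-22 + 0)*(-51 - 111))/16 + 15/(-320) = -22*(-162)*(1/16) + 15*(-1/320) = 3564*(1/16) - 3/64 = 891/4 - 3/64 = 14253/64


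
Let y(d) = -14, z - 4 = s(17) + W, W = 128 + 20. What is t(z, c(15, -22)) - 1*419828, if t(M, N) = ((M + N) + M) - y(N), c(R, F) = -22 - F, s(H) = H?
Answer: -419476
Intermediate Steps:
W = 148
z = 169 (z = 4 + (17 + 148) = 4 + 165 = 169)
t(M, N) = 14 + N + 2*M (t(M, N) = ((M + N) + M) - 1*(-14) = (N + 2*M) + 14 = 14 + N + 2*M)
t(z, c(15, -22)) - 1*419828 = (14 + (-22 - 1*(-22)) + 2*169) - 1*419828 = (14 + (-22 + 22) + 338) - 419828 = (14 + 0 + 338) - 419828 = 352 - 419828 = -419476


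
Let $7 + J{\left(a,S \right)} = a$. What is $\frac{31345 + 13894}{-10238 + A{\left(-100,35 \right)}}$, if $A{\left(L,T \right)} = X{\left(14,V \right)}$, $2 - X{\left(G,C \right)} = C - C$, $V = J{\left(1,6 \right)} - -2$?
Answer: $- \frac{45239}{10236} \approx -4.4196$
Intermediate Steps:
$J{\left(a,S \right)} = -7 + a$
$V = -4$ ($V = \left(-7 + 1\right) - -2 = -6 + 2 = -4$)
$X{\left(G,C \right)} = 2$ ($X{\left(G,C \right)} = 2 - \left(C - C\right) = 2 - 0 = 2 + 0 = 2$)
$A{\left(L,T \right)} = 2$
$\frac{31345 + 13894}{-10238 + A{\left(-100,35 \right)}} = \frac{31345 + 13894}{-10238 + 2} = \frac{45239}{-10236} = 45239 \left(- \frac{1}{10236}\right) = - \frac{45239}{10236}$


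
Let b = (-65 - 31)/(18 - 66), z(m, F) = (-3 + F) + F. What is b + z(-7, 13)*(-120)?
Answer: -2758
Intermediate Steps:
z(m, F) = -3 + 2*F
b = 2 (b = -96/(-48) = -96*(-1/48) = 2)
b + z(-7, 13)*(-120) = 2 + (-3 + 2*13)*(-120) = 2 + (-3 + 26)*(-120) = 2 + 23*(-120) = 2 - 2760 = -2758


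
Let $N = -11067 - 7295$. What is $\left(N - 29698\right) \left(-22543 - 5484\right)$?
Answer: $1346977620$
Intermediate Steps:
$N = -18362$
$\left(N - 29698\right) \left(-22543 - 5484\right) = \left(-18362 - 29698\right) \left(-22543 - 5484\right) = \left(-48060\right) \left(-28027\right) = 1346977620$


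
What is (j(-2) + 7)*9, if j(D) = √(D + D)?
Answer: 63 + 18*I ≈ 63.0 + 18.0*I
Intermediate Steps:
j(D) = √2*√D (j(D) = √(2*D) = √2*√D)
(j(-2) + 7)*9 = (√2*√(-2) + 7)*9 = (√2*(I*√2) + 7)*9 = (2*I + 7)*9 = (7 + 2*I)*9 = 63 + 18*I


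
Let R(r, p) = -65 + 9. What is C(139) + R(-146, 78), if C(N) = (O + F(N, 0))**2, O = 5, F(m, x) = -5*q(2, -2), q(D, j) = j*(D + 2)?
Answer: 1969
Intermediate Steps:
q(D, j) = j*(2 + D)
F(m, x) = 40 (F(m, x) = -(-10)*(2 + 2) = -(-10)*4 = -5*(-8) = 40)
R(r, p) = -56
C(N) = 2025 (C(N) = (5 + 40)**2 = 45**2 = 2025)
C(139) + R(-146, 78) = 2025 - 56 = 1969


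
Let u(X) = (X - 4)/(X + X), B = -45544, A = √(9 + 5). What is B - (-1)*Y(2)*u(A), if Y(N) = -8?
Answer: -45548 + 8*√14/7 ≈ -45544.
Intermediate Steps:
A = √14 ≈ 3.7417
u(X) = (-4 + X)/(2*X) (u(X) = (-4 + X)/((2*X)) = (-4 + X)*(1/(2*X)) = (-4 + X)/(2*X))
B - (-1)*Y(2)*u(A) = -45544 - (-1)*(-4*(-4 + √14)/(√14)) = -45544 - (-1)*(-4*√14/14*(-4 + √14)) = -45544 - (-1)*(-2*√14*(-4 + √14)/7) = -45544 - 2*√14*(-4 + √14)/7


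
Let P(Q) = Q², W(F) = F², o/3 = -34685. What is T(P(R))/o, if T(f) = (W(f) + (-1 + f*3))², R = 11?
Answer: -75030003/34685 ≈ -2163.2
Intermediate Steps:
o = -104055 (o = 3*(-34685) = -104055)
T(f) = (-1 + f² + 3*f)² (T(f) = (f² + (-1 + f*3))² = (f² + (-1 + 3*f))² = (-1 + f² + 3*f)²)
T(P(R))/o = (-1 + (11²)² + 3*11²)²/(-104055) = (-1 + 121² + 3*121)²*(-1/104055) = (-1 + 14641 + 363)²*(-1/104055) = 15003²*(-1/104055) = 225090009*(-1/104055) = -75030003/34685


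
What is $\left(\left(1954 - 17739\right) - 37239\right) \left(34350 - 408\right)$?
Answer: $-1799740608$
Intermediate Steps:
$\left(\left(1954 - 17739\right) - 37239\right) \left(34350 - 408\right) = \left(\left(1954 - 17739\right) - 37239\right) 33942 = \left(-15785 - 37239\right) 33942 = \left(-53024\right) 33942 = -1799740608$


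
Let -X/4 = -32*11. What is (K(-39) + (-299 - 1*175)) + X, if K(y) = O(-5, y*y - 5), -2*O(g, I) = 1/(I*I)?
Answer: 4293142207/4596512 ≈ 934.00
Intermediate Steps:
O(g, I) = -1/(2*I²)
K(y) = -1/(2*(-5 + y²)²) (K(y) = -1/(2*(y*y - 5)²) = -1/(2*(y² - 5)²) = -1/(2*(-5 + y²)²))
X = 1408 (X = -(-128)*11 = -4*(-352) = 1408)
(K(-39) + (-299 - 1*175)) + X = (-1/(2*(-5 + (-39)²)²) + (-299 - 1*175)) + 1408 = (-1/(2*(-5 + 1521)²) + (-299 - 175)) + 1408 = (-½/1516² - 474) + 1408 = (-½*1/2298256 - 474) + 1408 = (-1/4596512 - 474) + 1408 = -2178746689/4596512 + 1408 = 4293142207/4596512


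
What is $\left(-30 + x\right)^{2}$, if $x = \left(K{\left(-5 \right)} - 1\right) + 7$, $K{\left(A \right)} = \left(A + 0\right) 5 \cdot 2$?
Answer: $5476$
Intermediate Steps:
$K{\left(A \right)} = 10 A$ ($K{\left(A \right)} = A 5 \cdot 2 = 5 A 2 = 10 A$)
$x = -44$ ($x = \left(10 \left(-5\right) - 1\right) + 7 = \left(-50 - 1\right) + 7 = -51 + 7 = -44$)
$\left(-30 + x\right)^{2} = \left(-30 - 44\right)^{2} = \left(-74\right)^{2} = 5476$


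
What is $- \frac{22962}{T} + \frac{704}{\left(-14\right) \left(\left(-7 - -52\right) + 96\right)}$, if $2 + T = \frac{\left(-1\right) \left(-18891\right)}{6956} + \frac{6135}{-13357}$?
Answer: $- \frac{56910889101032}{635666493} \approx -89530.0$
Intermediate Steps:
$T = \frac{644039}{2511116}$ ($T = -2 + \left(\frac{\left(-1\right) \left(-18891\right)}{6956} + \frac{6135}{-13357}\right) = -2 + \left(18891 \cdot \frac{1}{6956} + 6135 \left(- \frac{1}{13357}\right)\right) = -2 + \left(\frac{18891}{6956} - \frac{6135}{13357}\right) = -2 + \frac{5666271}{2511116} = \frac{644039}{2511116} \approx 0.25647$)
$- \frac{22962}{T} + \frac{704}{\left(-14\right) \left(\left(-7 - -52\right) + 96\right)} = - \frac{22962}{\frac{644039}{2511116}} + \frac{704}{\left(-14\right) \left(\left(-7 - -52\right) + 96\right)} = \left(-22962\right) \frac{2511116}{644039} + \frac{704}{\left(-14\right) \left(\left(-7 + 52\right) + 96\right)} = - \frac{57660245592}{644039} + \frac{704}{\left(-14\right) \left(45 + 96\right)} = - \frac{57660245592}{644039} + \frac{704}{\left(-14\right) 141} = - \frac{57660245592}{644039} + \frac{704}{-1974} = - \frac{57660245592}{644039} + 704 \left(- \frac{1}{1974}\right) = - \frac{57660245592}{644039} - \frac{352}{987} = - \frac{56910889101032}{635666493}$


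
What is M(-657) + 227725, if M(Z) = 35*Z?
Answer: 204730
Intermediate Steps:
M(-657) + 227725 = 35*(-657) + 227725 = -22995 + 227725 = 204730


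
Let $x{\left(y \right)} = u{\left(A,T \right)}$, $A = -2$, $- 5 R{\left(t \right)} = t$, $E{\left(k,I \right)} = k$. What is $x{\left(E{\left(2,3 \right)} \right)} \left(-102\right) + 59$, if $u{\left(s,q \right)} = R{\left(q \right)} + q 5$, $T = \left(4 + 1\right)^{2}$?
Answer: $-12181$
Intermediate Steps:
$R{\left(t \right)} = - \frac{t}{5}$
$T = 25$ ($T = 5^{2} = 25$)
$u{\left(s,q \right)} = \frac{24 q}{5}$ ($u{\left(s,q \right)} = - \frac{q}{5} + q 5 = - \frac{q}{5} + 5 q = \frac{24 q}{5}$)
$x{\left(y \right)} = 120$ ($x{\left(y \right)} = \frac{24}{5} \cdot 25 = 120$)
$x{\left(E{\left(2,3 \right)} \right)} \left(-102\right) + 59 = 120 \left(-102\right) + 59 = -12240 + 59 = -12181$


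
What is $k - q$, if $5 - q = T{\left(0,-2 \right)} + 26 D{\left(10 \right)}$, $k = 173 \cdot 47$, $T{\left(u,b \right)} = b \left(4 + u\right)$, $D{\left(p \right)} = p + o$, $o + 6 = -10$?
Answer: $7962$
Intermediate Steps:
$o = -16$ ($o = -6 - 10 = -16$)
$D{\left(p \right)} = -16 + p$ ($D{\left(p \right)} = p - 16 = -16 + p$)
$k = 8131$
$q = 169$ ($q = 5 - \left(- 2 \left(4 + 0\right) + 26 \left(-16 + 10\right)\right) = 5 - \left(\left(-2\right) 4 + 26 \left(-6\right)\right) = 5 - \left(-8 - 156\right) = 5 - -164 = 5 + 164 = 169$)
$k - q = 8131 - 169 = 7962$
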